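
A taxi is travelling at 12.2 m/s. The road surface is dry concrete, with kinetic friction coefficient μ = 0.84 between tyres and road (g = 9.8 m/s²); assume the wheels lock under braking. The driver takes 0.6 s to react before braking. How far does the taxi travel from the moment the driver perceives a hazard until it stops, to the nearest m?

Total stopping distance ≈ 16 m

a = μg = 0.84 × 9.8 = 8.232 m/s².
Reaction distance = v·t_r = 12.2000 × 0.6 = 7.320 m.
Braking distance = v²/(2a) = 12.2000² / (2 × 8.232) = 148.840 / 16.464 = 9.040 m.
Total = 7.320 + 9.040 = 16.360 m.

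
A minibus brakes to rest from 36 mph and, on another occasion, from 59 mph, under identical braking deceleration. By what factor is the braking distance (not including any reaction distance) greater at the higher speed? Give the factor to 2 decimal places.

Braking distance d = v²/(2a), so with a fixed, d ∝ v².
Factor = (59/36)² = 1.6389² = 2.6860.

Factor ≈ 2.69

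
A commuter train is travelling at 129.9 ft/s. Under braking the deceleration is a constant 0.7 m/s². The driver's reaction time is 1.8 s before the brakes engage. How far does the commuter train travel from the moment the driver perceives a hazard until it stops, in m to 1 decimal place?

129.9 ft/s × 0.3048 = 39.5935 m/s.
Reaction distance = v·t_r = 39.5935 × 1.8 = 71.268 m.
Braking distance = v²/(2a) = 39.5935² / (2 × 0.700) = 1567.645 / 1.400 = 1119.746 m.
Total = 71.268 + 1119.746 = 1191.014 m.

Total stopping distance ≈ 1191.0 m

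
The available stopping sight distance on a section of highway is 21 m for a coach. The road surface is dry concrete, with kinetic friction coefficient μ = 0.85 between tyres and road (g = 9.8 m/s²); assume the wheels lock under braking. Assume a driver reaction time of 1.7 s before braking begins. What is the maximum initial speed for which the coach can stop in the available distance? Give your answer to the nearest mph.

Maximum speed ≈ 21 mph

a = μg = 0.85 × 9.8 = 8.330 m/s².
Stopping distance: v·t_r + v²/(2a) = 21 with t_r = 1.7 s and a = 8.330 m/s².
So v² + 28.322 v − 349.86 = 0.
Positive root: v = −a·t_r + √((a·t_r)² + 2a·d) = −14.161 + √(200.534 + 349.86) = 9.2995 m/s.
9.2995 m/s ÷ 0.44704 = 20.802 mph.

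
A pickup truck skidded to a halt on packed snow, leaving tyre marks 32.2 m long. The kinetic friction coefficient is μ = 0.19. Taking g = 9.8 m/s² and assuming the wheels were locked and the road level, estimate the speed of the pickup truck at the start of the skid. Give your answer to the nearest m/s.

Initial speed ≈ 11 m/s

Deceleration a = μg = 0.19 × 9.8 = 1.862 m/s².
v = √(2a·d) = √(2 × 1.862 × 32.2) = √119.913 = 10.9505 m/s.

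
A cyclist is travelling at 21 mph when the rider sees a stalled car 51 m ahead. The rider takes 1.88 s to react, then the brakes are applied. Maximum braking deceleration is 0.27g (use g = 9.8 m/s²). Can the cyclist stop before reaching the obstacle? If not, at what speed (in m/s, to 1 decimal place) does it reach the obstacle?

Yes — it stops about 16.7 m short of the obstacle, so it never reaches it

21 mph × 0.44704 = 9.3878 m/s.
a = 0.27 × 9.8 = 2.646 m/s².
Reaction distance = 9.3878 × 1.88 = 17.649 m.
Braking distance = v²/(2a) = 88.131 / 5.292 = 16.654 m.
Total stopping distance = 17.649 + 16.654 = 34.303 m, vs 51 m available — it stops with 51 − 34.303 = 16.697 m to spare.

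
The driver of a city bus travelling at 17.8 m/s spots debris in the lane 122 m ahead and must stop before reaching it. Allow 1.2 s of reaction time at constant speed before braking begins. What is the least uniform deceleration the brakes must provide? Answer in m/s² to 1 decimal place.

Required deceleration ≈ 1.6 m/s²

Distance covered during reaction = 17.8000 × 1.2 = 21.360 m.
Distance available for braking: 122 − 21.360 = 100.640 m.
v² = 2a·d ⇒ a = v²/(2d) = 17.8000² / (2 × 100.640) = 316.840 / 201.280 = 1.5741 m/s².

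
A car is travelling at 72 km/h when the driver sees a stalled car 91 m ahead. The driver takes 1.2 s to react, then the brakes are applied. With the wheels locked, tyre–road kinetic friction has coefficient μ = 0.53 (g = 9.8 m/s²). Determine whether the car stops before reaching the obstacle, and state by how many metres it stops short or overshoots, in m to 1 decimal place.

72 km/h ÷ 3.6 = 20.0000 m/s.
a = μg = 0.53 × 9.8 = 5.194 m/s².
Reaction distance = 20.0000 × 1.2 = 24.000 m.
Braking distance = v²/(2a) = 400.000 / 10.388 = 38.506 m.
Total stopping distance = 24.000 + 38.506 = 62.506 m, vs 91 m available — it stops with 91 − 62.506 = 28.494 m to spare.

Yes — it stops 28.5 m short of the obstacle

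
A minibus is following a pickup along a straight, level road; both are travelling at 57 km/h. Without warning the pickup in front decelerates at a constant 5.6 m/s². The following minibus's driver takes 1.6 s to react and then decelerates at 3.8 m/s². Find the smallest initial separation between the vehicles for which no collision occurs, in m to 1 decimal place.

Minimum gap ≈ 35.9 m

57 km/h ÷ 3.6 = 15.8333 m/s.
Leader travels v²/(2a_L) = 250.693 / 11.200 = 22.383 m before stopping.
Follower covers v·t_r = 15.8333 × 1.6 = 25.333 m while reacting, then v²/(2a_F) = 250.693 / 7.600 = 32.986 m while braking, for a total of 25.333 + 32.986 = 58.319 m.
Since a_F ≤ a_L and the follower starts braking later, the follower is never slower than the leader, so the closest approach is when both have stopped.
Minimum gap = 58.319 − 22.383 = 35.936 m.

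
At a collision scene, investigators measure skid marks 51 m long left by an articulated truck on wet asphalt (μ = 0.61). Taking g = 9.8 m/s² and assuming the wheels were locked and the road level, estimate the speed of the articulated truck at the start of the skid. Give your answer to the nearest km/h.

Deceleration a = μg = 0.61 × 9.8 = 5.978 m/s².
v = √(2a·d) = √(2 × 5.978 × 51) = √609.756 = 24.6932 m/s.
= 24.6932 × 3.6 = 88.896 km/h.

Initial speed ≈ 89 km/h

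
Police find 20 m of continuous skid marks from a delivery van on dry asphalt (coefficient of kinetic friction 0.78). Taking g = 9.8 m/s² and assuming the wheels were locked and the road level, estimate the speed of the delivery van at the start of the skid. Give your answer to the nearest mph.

Deceleration a = μg = 0.78 × 9.8 = 7.644 m/s².
v = √(2a·d) = √(2 × 7.644 × 20) = √305.760 = 17.4860 m/s.
= 17.4860 ÷ 0.44704 = 39.115 mph.

Initial speed ≈ 39 mph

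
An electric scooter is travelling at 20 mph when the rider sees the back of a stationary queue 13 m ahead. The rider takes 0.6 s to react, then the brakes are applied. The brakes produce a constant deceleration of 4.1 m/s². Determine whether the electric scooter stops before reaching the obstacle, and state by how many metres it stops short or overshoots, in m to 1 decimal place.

20 mph × 0.44704 = 8.9408 m/s.
Reaction distance = 8.9408 × 0.6 = 5.364 m.
Braking distance = v²/(2a) = 79.938 / 8.200 = 9.749 m.
Total stopping distance = 5.364 + 9.749 = 15.113 m, vs 13 m available — it cannot stop in time and overshoots by 15.113 − 13 = 2.113 m.

No — it overshoots by 2.1 m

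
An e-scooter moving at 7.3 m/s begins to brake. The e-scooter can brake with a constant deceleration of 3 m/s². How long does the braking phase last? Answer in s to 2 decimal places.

Braking time ≈ 2.43 s

Braking time = v/a = 7.3000 / 3.000 = 2.433 s.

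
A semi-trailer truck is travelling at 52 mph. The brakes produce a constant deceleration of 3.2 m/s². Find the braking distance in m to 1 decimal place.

52 mph × 0.44704 = 23.2461 m/s.
Braking distance = v²/(2a) = 23.2461² / (2 × 3.200) = 540.381 / 6.400 = 84.435 m.

Braking distance ≈ 84.4 m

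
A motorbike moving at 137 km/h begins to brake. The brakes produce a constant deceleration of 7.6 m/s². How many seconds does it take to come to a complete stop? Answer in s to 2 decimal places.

Braking time ≈ 5.01 s

137 km/h ÷ 3.6 = 38.0556 m/s.
Braking time = v/a = 38.0556 / 7.600 = 5.007 s.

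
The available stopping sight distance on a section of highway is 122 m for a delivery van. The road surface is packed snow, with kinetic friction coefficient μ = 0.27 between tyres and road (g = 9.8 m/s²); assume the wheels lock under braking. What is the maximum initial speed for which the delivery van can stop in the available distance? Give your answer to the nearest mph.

Maximum speed ≈ 57 mph

a = μg = 0.27 × 9.8 = 2.646 m/s².
v²/(2a) = d ⇒ v = √(2 × 2.646 × 122) = √645.62 = 25.4091 m/s.
25.4091 m/s ÷ 0.44704 = 56.839 mph.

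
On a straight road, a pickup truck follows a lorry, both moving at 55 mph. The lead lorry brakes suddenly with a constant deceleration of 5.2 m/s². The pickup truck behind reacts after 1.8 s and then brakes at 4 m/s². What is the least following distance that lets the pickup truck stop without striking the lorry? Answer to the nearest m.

55 mph × 0.44704 = 24.5872 m/s.
Leader travels v²/(2a_L) = 604.530 / 10.400 = 58.128 m before stopping.
Follower covers v·t_r = 24.5872 × 1.8 = 44.257 m while reacting, then v²/(2a_F) = 604.530 / 8.000 = 75.566 m while braking, for a total of 44.257 + 75.566 = 119.823 m.
Since a_F ≤ a_L and the follower starts braking later, the follower is never slower than the leader, so the closest approach is when both have stopped.
Minimum gap = 119.823 − 58.128 = 61.695 m.

Minimum gap ≈ 62 m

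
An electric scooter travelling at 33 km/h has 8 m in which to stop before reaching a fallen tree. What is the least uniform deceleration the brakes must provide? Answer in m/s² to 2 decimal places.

33 km/h ÷ 3.6 = 9.1667 m/s.
v² = 2a·d ⇒ a = v²/(2d) = 9.1667² / (2 × 8.000) = 84.028 / 16.000 = 5.2518 m/s².

Required deceleration ≈ 5.25 m/s²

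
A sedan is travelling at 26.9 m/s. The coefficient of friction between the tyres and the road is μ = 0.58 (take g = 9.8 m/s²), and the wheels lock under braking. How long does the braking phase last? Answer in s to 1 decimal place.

Braking time ≈ 4.7 s

a = μg = 0.58 × 9.8 = 5.684 m/s².
Braking time = v/a = 26.9000 / 5.684 = 4.733 s.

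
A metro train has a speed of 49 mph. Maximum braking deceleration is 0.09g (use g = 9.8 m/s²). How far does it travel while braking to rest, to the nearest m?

49 mph × 0.44704 = 21.9050 m/s.
a = 0.09 × 9.8 = 0.882 m/s².
Braking distance = v²/(2a) = 21.9050² / (2 × 0.882) = 479.829 / 1.764 = 272.012 m.

Braking distance ≈ 272 m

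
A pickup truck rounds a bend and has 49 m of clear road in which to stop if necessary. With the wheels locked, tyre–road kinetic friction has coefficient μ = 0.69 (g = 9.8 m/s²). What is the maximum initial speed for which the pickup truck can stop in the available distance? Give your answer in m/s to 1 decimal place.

a = μg = 0.69 × 9.8 = 6.762 m/s².
v²/(2a) = d ⇒ v = √(2 × 6.762 × 49) = √662.68 = 25.7426 m/s.

Maximum speed ≈ 25.7 m/s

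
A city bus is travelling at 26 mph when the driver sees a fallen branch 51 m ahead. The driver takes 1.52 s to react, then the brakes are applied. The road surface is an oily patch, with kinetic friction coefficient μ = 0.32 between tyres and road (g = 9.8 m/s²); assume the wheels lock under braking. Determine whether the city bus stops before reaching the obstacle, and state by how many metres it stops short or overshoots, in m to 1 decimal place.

Yes — it stops 11.8 m short of the obstacle

26 mph × 0.44704 = 11.6230 m/s.
a = μg = 0.32 × 9.8 = 3.136 m/s².
Reaction distance = 11.6230 × 1.52 = 17.667 m.
Braking distance = v²/(2a) = 135.094 / 6.272 = 21.539 m.
Total stopping distance = 17.667 + 21.539 = 39.206 m, vs 51 m available — it stops with 51 − 39.206 = 11.794 m to spare.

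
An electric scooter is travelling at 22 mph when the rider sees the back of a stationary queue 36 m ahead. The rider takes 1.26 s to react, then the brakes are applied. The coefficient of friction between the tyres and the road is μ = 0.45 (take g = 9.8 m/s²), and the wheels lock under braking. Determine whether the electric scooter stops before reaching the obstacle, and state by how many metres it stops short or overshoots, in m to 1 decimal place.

Yes — it stops 12.6 m short of the obstacle

22 mph × 0.44704 = 9.8349 m/s.
a = μg = 0.45 × 9.8 = 4.410 m/s².
Reaction distance = 9.8349 × 1.26 = 12.392 m.
Braking distance = v²/(2a) = 96.725 / 8.820 = 10.967 m.
Total stopping distance = 12.392 + 10.967 = 23.359 m, vs 36 m available — it stops with 36 − 23.359 = 12.641 m to spare.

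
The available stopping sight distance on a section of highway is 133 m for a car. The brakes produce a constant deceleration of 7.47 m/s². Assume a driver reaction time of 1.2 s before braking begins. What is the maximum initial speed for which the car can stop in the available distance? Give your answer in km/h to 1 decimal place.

Maximum speed ≈ 131.4 km/h

Stopping distance: v·t_r + v²/(2a) = 133 with t_r = 1.2 s and a = 7.470 m/s².
So v² + 17.928 v − 1987.02 = 0.
Positive root: v = −a·t_r + √((a·t_r)² + 2a·d) = −8.964 + √(80.353 + 1987.02) = 36.5044 m/s.
36.5044 m/s × 3.6 = 131.416 km/h.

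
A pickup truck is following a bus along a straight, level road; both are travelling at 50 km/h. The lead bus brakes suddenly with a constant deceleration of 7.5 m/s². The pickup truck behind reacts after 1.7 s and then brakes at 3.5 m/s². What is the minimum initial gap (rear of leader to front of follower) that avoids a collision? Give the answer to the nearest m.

50 km/h ÷ 3.6 = 13.8889 m/s.
Leader travels v²/(2a_L) = 192.902 / 15.000 = 12.860 m before stopping.
Follower covers v·t_r = 13.8889 × 1.7 = 23.611 m while reacting, then v²/(2a_F) = 192.902 / 7.000 = 27.557 m while braking, for a total of 23.611 + 27.557 = 51.168 m.
Since a_F ≤ a_L and the follower starts braking later, the follower is never slower than the leader, so the closest approach is when both have stopped.
Minimum gap = 51.168 − 12.860 = 38.308 m.

Minimum gap ≈ 38 m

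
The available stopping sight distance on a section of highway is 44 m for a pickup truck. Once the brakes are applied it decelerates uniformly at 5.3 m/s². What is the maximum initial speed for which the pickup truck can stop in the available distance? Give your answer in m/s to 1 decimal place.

Maximum speed ≈ 21.6 m/s

v²/(2a) = d ⇒ v = √(2 × 5.300 × 44) = √466.40 = 21.5963 m/s.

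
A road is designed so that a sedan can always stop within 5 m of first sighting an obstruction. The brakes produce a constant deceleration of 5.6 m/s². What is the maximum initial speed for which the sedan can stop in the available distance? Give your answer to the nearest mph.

v²/(2a) = d ⇒ v = √(2 × 5.600 × 5) = √56.00 = 7.4833 m/s.
7.4833 m/s ÷ 0.44704 = 16.740 mph.

Maximum speed ≈ 17 mph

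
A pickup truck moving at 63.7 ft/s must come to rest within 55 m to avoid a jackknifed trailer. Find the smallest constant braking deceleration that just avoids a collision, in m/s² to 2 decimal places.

Required deceleration ≈ 3.43 m/s²

63.7 ft/s × 0.3048 = 19.4158 m/s.
v² = 2a·d ⇒ a = v²/(2d) = 19.4158² / (2 × 55.000) = 376.973 / 110.000 = 3.4270 m/s².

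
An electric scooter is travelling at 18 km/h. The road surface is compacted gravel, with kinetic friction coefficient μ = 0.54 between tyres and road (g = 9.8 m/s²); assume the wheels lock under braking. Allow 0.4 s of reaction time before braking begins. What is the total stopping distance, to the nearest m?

18 km/h ÷ 3.6 = 5.0000 m/s.
a = μg = 0.54 × 9.8 = 5.292 m/s².
Reaction distance = v·t_r = 5.0000 × 0.4 = 2.000 m.
Braking distance = v²/(2a) = 5.0000² / (2 × 5.292) = 25.000 / 10.584 = 2.362 m.
Total = 2.000 + 2.362 = 4.362 m.

Total stopping distance ≈ 4 m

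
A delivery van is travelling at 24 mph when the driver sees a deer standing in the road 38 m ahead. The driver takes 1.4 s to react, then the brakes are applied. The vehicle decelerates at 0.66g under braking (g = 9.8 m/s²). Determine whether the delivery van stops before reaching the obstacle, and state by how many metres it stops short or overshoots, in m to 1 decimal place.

Yes — it stops 14.1 m short of the obstacle

24 mph × 0.44704 = 10.7290 m/s.
a = 0.66 × 9.8 = 6.468 m/s².
Reaction distance = 10.7290 × 1.4 = 15.021 m.
Braking distance = v²/(2a) = 115.111 / 12.936 = 8.899 m.
Total stopping distance = 15.021 + 8.899 = 23.920 m, vs 38 m available — it stops with 38 − 23.920 = 14.080 m to spare.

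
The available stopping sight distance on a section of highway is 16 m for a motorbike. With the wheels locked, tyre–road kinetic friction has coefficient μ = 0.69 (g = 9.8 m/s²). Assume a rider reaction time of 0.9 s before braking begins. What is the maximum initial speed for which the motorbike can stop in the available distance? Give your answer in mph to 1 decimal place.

Maximum speed ≈ 22.0 mph

a = μg = 0.69 × 9.8 = 6.762 m/s².
Stopping distance: v·t_r + v²/(2a) = 16 with t_r = 0.9 s and a = 6.762 m/s².
So v² + 12.172 v − 216.38 = 0.
Positive root: v = −a·t_r + √((a·t_r)² + 2a·d) = −6.086 + √(37.039 + 216.38) = 9.8331 m/s.
9.8331 m/s ÷ 0.44704 = 21.996 mph.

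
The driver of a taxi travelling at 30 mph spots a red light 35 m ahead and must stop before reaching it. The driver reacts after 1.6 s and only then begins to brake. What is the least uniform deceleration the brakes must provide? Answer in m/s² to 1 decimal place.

30 mph × 0.44704 = 13.4112 m/s.
Distance covered during reaction = 13.4112 × 1.6 = 21.458 m.
Distance available for braking: 35 − 21.458 = 13.542 m.
v² = 2a·d ⇒ a = v²/(2d) = 13.4112² / (2 × 13.542) = 179.860 / 27.084 = 6.6408 m/s².

Required deceleration ≈ 6.6 m/s²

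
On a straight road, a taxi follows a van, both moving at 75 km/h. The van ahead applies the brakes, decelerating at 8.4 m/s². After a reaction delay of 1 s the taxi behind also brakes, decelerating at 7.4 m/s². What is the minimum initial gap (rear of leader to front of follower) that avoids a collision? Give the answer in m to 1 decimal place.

Minimum gap ≈ 24.3 m

75 km/h ÷ 3.6 = 20.8333 m/s.
Leader travels v²/(2a_L) = 434.026 / 16.800 = 25.835 m before stopping.
Follower covers v·t_r = 20.8333 × 1 = 20.833 m while reacting, then v²/(2a_F) = 434.026 / 14.800 = 29.326 m while braking, for a total of 20.833 + 29.326 = 50.159 m.
Since a_F ≤ a_L and the follower starts braking later, the follower is never slower than the leader, so the closest approach is when both have stopped.
Minimum gap = 50.159 − 25.835 = 24.324 m.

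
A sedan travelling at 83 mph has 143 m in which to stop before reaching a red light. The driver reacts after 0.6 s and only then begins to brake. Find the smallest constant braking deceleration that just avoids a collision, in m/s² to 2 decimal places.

Required deceleration ≈ 5.70 m/s²

83 mph × 0.44704 = 37.1043 m/s.
Distance covered during reaction = 37.1043 × 0.6 = 22.263 m.
Distance available for braking: 143 − 22.263 = 120.737 m.
v² = 2a·d ⇒ a = v²/(2d) = 37.1043² / (2 × 120.737) = 1376.729 / 241.474 = 5.7014 m/s².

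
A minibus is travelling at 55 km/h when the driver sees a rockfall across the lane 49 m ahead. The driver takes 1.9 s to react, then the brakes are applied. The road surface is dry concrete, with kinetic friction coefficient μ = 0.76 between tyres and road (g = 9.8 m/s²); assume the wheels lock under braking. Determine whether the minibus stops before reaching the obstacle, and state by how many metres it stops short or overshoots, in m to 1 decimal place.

55 km/h ÷ 3.6 = 15.2778 m/s.
a = μg = 0.76 × 9.8 = 7.448 m/s².
Reaction distance = 15.2778 × 1.9 = 29.028 m.
Braking distance = v²/(2a) = 233.411 / 14.896 = 15.669 m.
Total stopping distance = 29.028 + 15.669 = 44.697 m, vs 49 m available — it stops with 49 − 44.697 = 4.303 m to spare.

Yes — it stops 4.3 m short of the obstacle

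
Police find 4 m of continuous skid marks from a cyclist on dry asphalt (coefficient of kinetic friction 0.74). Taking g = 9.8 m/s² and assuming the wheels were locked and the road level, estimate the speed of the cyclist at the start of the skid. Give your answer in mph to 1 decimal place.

Initial speed ≈ 17.0 mph

Deceleration a = μg = 0.74 × 9.8 = 7.252 m/s².
v = √(2a·d) = √(2 × 7.252 × 4) = √58.016 = 7.6168 m/s.
= 7.6168 ÷ 0.44704 = 17.038 mph.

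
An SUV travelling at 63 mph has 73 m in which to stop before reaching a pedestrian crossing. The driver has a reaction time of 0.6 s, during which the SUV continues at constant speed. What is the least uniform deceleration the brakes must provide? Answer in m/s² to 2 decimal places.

63 mph × 0.44704 = 28.1635 m/s.
Distance covered during reaction = 28.1635 × 0.6 = 16.898 m.
Distance available for braking: 73 − 16.898 = 56.102 m.
v² = 2a·d ⇒ a = v²/(2d) = 28.1635² / (2 × 56.102) = 793.183 / 112.204 = 7.0691 m/s².

Required deceleration ≈ 7.07 m/s²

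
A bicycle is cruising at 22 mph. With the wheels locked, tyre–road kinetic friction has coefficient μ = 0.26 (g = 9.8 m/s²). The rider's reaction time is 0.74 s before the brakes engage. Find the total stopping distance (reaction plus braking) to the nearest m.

22 mph × 0.44704 = 9.8349 m/s.
a = μg = 0.26 × 9.8 = 2.548 m/s².
Reaction distance = v·t_r = 9.8349 × 0.74 = 7.278 m.
Braking distance = v²/(2a) = 9.8349² / (2 × 2.548) = 96.725 / 5.096 = 18.981 m.
Total = 7.278 + 18.981 = 26.259 m.

Total stopping distance ≈ 26 m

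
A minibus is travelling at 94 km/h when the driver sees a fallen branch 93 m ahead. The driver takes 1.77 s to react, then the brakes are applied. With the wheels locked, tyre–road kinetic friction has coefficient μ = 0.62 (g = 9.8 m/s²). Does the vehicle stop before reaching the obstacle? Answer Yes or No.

94 km/h ÷ 3.6 = 26.1111 m/s.
a = μg = 0.62 × 9.8 = 6.076 m/s².
Reaction distance = 26.1111 × 1.77 = 46.217 m.
Braking distance = v²/(2a) = 681.790 / 12.152 = 56.105 m.
Total stopping distance = 46.217 + 56.105 = 102.322 m, vs 93 m available — it cannot stop in time and overshoots by 102.322 − 93 = 9.322 m.

No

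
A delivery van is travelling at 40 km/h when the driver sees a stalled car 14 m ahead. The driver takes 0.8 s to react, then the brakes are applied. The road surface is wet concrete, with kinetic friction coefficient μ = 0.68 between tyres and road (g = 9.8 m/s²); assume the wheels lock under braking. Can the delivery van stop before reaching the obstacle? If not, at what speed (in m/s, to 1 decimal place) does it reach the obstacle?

No — it strikes the obstacle at 7.4 m/s

40 km/h ÷ 3.6 = 11.1111 m/s.
a = μg = 0.68 × 9.8 = 6.664 m/s².
Reaction distance = 11.1111 × 0.8 = 8.889 m.
Braking distance needed to stop: v²/(2a) = 123.457 / 13.328 = 9.263 m, so total needed = 8.889 + 9.263 = 18.152 m > 14 m — it cannot stop.
Distance remaining when braking begins: 14 − 8.889 = 5.111 m.
v² = v₀² − 2a·d = 123.457 − 2 × 6.664 × 5.111 = 55.338 m²/s².
v = √55.338 = 7.439 m/s.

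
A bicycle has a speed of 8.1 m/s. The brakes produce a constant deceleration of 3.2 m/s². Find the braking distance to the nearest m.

Braking distance ≈ 10 m

Braking distance = v²/(2a) = 8.1000² / (2 × 3.200) = 65.610 / 6.400 = 10.252 m.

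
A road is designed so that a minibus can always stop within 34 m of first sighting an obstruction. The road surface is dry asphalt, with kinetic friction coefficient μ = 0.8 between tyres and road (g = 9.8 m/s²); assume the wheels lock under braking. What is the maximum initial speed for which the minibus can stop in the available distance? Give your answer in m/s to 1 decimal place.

Maximum speed ≈ 23.1 m/s

a = μg = 0.8 × 9.8 = 7.840 m/s².
v²/(2a) = d ⇒ v = √(2 × 7.840 × 34) = √533.12 = 23.0894 m/s.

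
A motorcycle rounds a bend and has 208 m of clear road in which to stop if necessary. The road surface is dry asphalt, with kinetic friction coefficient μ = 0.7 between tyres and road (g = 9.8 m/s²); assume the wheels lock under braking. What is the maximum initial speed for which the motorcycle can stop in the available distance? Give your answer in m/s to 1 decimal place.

Maximum speed ≈ 53.4 m/s

a = μg = 0.7 × 9.8 = 6.860 m/s².
v²/(2a) = d ⇒ v = √(2 × 6.860 × 208) = √2853.76 = 53.4206 m/s.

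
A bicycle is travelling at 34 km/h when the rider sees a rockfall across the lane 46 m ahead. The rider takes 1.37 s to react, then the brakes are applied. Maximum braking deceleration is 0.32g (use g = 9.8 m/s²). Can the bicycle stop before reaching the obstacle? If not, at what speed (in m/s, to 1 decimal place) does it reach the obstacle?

34 km/h ÷ 3.6 = 9.4444 m/s.
a = 0.32 × 9.8 = 3.136 m/s².
Reaction distance = 9.4444 × 1.37 = 12.939 m.
Braking distance = v²/(2a) = 89.197 / 6.272 = 14.221 m.
Total stopping distance = 12.939 + 14.221 = 27.160 m, vs 46 m available — it stops with 46 − 27.160 = 18.840 m to spare.

Yes — it stops about 18.8 m short of the obstacle, so it never reaches it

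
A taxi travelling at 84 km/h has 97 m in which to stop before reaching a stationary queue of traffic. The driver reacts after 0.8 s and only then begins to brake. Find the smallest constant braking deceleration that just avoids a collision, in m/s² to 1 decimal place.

Required deceleration ≈ 3.5 m/s²

84 km/h ÷ 3.6 = 23.3333 m/s.
Distance covered during reaction = 23.3333 × 0.8 = 18.667 m.
Distance available for braking: 97 − 18.667 = 78.333 m.
v² = 2a·d ⇒ a = v²/(2d) = 23.3333² / (2 × 78.333) = 544.443 / 156.666 = 3.4752 m/s².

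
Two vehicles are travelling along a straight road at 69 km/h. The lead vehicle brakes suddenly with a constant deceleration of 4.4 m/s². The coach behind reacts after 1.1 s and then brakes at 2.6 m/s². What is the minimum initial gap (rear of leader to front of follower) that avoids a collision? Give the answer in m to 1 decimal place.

69 km/h ÷ 3.6 = 19.1667 m/s.
Leader travels v²/(2a_L) = 367.362 / 8.800 = 41.746 m before stopping.
Follower covers v·t_r = 19.1667 × 1.1 = 21.083 m while reacting, then v²/(2a_F) = 367.362 / 5.200 = 70.647 m while braking, for a total of 21.083 + 70.647 = 91.730 m.
Since a_F ≤ a_L and the follower starts braking later, the follower is never slower than the leader, so the closest approach is when both have stopped.
Minimum gap = 91.730 − 41.746 = 49.984 m.

Minimum gap ≈ 50.0 m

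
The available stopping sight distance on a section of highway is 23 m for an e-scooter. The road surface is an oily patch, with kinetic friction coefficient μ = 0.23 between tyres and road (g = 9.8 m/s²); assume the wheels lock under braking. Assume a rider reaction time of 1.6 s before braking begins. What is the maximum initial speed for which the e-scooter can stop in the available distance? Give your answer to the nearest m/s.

Maximum speed ≈ 7 m/s

a = μg = 0.23 × 9.8 = 2.254 m/s².
Stopping distance: v·t_r + v²/(2a) = 23 with t_r = 1.6 s and a = 2.254 m/s².
So v² + 7.213 v − 103.68 = 0.
Positive root: v = −a·t_r + √((a·t_r)² + 2a·d) = −3.606 + √(13.003 + 103.68) = 7.1960 m/s.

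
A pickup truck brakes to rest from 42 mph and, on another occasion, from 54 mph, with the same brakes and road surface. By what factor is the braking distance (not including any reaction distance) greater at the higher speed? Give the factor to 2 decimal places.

Braking distance d = v²/(2a), so with a fixed, d ∝ v².
Factor = (54/42)² = 1.2857² = 1.6530.

Factor ≈ 1.65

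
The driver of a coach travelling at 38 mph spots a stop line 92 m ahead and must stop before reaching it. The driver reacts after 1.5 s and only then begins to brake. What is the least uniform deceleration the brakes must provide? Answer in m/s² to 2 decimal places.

Required deceleration ≈ 2.17 m/s²

38 mph × 0.44704 = 16.9875 m/s.
Distance covered during reaction = 16.9875 × 1.5 = 25.481 m.
Distance available for braking: 92 − 25.481 = 66.519 m.
v² = 2a·d ⇒ a = v²/(2d) = 16.9875² / (2 × 66.519) = 288.575 / 133.038 = 2.1691 m/s².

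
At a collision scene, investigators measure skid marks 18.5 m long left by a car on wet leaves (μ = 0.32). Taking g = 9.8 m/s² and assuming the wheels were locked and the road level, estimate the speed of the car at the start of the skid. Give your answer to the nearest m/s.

Deceleration a = μg = 0.32 × 9.8 = 3.136 m/s².
v = √(2a·d) = √(2 × 3.136 × 18.5) = √116.032 = 10.7718 m/s.

Initial speed ≈ 11 m/s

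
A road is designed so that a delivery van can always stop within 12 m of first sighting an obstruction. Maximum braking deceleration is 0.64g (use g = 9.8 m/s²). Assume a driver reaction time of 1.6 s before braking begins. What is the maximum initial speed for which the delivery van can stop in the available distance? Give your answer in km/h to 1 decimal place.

a = 0.64 × 9.8 = 6.272 m/s².
Stopping distance: v·t_r + v²/(2a) = 12 with t_r = 1.6 s and a = 6.272 m/s².
So v² + 20.070 v − 150.53 = 0.
Positive root: v = −a·t_r + √((a·t_r)² + 2a·d) = −10.035 + √(100.701 + 150.53) = 5.8153 m/s.
5.8153 m/s × 3.6 = 20.935 km/h.

Maximum speed ≈ 20.9 km/h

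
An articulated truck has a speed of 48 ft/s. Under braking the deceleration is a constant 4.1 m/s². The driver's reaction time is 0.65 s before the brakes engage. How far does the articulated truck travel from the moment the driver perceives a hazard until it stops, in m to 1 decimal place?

48 ft/s × 0.3048 = 14.6304 m/s.
Reaction distance = v·t_r = 14.6304 × 0.65 = 9.510 m.
Braking distance = v²/(2a) = 14.6304² / (2 × 4.100) = 214.049 / 8.200 = 26.104 m.
Total = 9.510 + 26.104 = 35.614 m.

Total stopping distance ≈ 35.6 m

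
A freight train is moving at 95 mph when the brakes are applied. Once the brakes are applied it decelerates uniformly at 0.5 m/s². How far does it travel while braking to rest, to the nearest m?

95 mph × 0.44704 = 42.4688 m/s.
Braking distance = v²/(2a) = 42.4688² / (2 × 0.500) = 1803.599 / 1.000 = 1803.599 m.

Braking distance ≈ 1804 m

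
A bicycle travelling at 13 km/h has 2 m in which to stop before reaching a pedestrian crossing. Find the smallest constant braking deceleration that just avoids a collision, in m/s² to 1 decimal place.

Required deceleration ≈ 3.3 m/s²

13 km/h ÷ 3.6 = 3.6111 m/s.
v² = 2a·d ⇒ a = v²/(2d) = 3.6111² / (2 × 2.000) = 13.040 / 4.000 = 3.2600 m/s².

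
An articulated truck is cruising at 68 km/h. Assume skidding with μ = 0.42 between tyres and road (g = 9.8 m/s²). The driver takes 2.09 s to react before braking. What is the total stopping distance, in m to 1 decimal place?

68 km/h ÷ 3.6 = 18.8889 m/s.
a = μg = 0.42 × 9.8 = 4.116 m/s².
Reaction distance = v·t_r = 18.8889 × 2.09 = 39.478 m.
Braking distance = v²/(2a) = 18.8889² / (2 × 4.116) = 356.791 / 8.232 = 43.342 m.
Total = 39.478 + 43.342 = 82.820 m.

Total stopping distance ≈ 82.8 m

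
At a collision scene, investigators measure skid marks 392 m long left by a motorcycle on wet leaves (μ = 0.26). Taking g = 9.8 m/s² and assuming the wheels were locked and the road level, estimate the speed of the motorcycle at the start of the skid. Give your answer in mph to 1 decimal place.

Initial speed ≈ 100.0 mph

Deceleration a = μg = 0.26 × 9.8 = 2.548 m/s².
v = √(2a·d) = √(2 × 2.548 × 392) = √1997.632 = 44.6949 m/s.
= 44.6949 ÷ 0.44704 = 99.980 mph.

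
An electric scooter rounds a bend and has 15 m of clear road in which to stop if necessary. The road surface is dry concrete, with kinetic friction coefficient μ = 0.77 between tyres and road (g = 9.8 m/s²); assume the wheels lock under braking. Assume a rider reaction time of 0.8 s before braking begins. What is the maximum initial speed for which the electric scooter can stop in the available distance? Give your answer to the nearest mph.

Maximum speed ≈ 23 mph

a = μg = 0.77 × 9.8 = 7.546 m/s².
Stopping distance: v·t_r + v²/(2a) = 15 with t_r = 0.8 s and a = 7.546 m/s².
So v² + 12.074 v − 226.38 = 0.
Positive root: v = −a·t_r + √((a·t_r)² + 2a·d) = −6.037 + √(36.445 + 226.38) = 10.1749 m/s.
10.1749 m/s ÷ 0.44704 = 22.761 mph.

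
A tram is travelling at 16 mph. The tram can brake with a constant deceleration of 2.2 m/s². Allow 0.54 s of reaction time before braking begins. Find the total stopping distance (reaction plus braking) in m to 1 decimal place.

Total stopping distance ≈ 15.5 m

16 mph × 0.44704 = 7.1526 m/s.
Reaction distance = v·t_r = 7.1526 × 0.54 = 3.862 m.
Braking distance = v²/(2a) = 7.1526² / (2 × 2.200) = 51.160 / 4.400 = 11.627 m.
Total = 3.862 + 11.627 = 15.489 m.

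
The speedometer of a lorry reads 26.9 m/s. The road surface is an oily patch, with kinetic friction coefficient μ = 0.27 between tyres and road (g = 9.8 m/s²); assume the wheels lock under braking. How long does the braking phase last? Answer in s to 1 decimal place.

Braking time ≈ 10.2 s

a = μg = 0.27 × 9.8 = 2.646 m/s².
Braking time = v/a = 26.9000 / 2.646 = 10.166 s.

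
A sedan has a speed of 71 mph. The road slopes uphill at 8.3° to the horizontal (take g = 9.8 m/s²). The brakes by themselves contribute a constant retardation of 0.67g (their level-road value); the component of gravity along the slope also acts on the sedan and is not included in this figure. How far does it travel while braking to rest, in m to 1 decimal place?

Braking distance ≈ 63.1 m

71 mph × 0.44704 = 31.7398 m/s.
a = 0.67 × 9.8 = 6.566 m/s².
Gravity along the uphill slope adds to the braking deceleration: a_eff = 6.566 + 9.8·sin 8.3° = 6.566 + 1.415 = 7.981 m/s².
Braking distance = v²/(2a) = 31.7398² / (2 × 7.981) = 1007.415 / 15.962 = 63.113 m.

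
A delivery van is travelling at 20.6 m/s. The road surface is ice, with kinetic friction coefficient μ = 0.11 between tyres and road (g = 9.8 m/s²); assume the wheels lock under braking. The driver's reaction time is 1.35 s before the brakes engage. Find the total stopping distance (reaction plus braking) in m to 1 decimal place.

Total stopping distance ≈ 224.6 m

a = μg = 0.11 × 9.8 = 1.078 m/s².
Reaction distance = v·t_r = 20.6000 × 1.35 = 27.810 m.
Braking distance = v²/(2a) = 20.6000² / (2 × 1.078) = 424.360 / 2.156 = 196.827 m.
Total = 27.810 + 196.827 = 224.637 m.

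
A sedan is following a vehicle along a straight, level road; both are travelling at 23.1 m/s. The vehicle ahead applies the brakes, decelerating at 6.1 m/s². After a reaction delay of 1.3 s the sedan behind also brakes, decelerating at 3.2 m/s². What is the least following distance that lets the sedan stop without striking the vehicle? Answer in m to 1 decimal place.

Leader travels v²/(2a_L) = 533.610 / 12.200 = 43.739 m before stopping.
Follower covers v·t_r = 23.1000 × 1.3 = 30.030 m while reacting, then v²/(2a_F) = 533.610 / 6.400 = 83.377 m while braking, for a total of 30.030 + 83.377 = 113.407 m.
Since a_F ≤ a_L and the follower starts braking later, the follower is never slower than the leader, so the closest approach is when both have stopped.
Minimum gap = 113.407 − 43.739 = 69.668 m.

Minimum gap ≈ 69.7 m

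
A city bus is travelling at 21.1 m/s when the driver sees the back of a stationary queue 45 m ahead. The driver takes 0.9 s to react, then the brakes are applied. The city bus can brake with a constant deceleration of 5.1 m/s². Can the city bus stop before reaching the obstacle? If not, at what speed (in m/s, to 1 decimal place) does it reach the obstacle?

Reaction distance = 21.1000 × 0.9 = 18.990 m.
Braking distance needed to stop: v²/(2a) = 445.210 / 10.200 = 43.648 m, so total needed = 18.990 + 43.648 = 62.638 m > 45 m — it cannot stop.
Distance remaining when braking begins: 45 − 18.990 = 26.010 m.
v² = v₀² − 2a·d = 445.210 − 2 × 5.100 × 26.010 = 179.908 m²/s².
v = √179.908 = 13.413 m/s.

No — it strikes the obstacle at 13.4 m/s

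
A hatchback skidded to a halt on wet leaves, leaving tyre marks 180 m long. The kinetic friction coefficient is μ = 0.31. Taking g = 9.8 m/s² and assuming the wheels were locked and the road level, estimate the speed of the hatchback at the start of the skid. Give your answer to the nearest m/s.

Deceleration a = μg = 0.31 × 9.8 = 3.038 m/s².
v = √(2a·d) = √(2 × 3.038 × 180) = √1093.680 = 33.0708 m/s.

Initial speed ≈ 33 m/s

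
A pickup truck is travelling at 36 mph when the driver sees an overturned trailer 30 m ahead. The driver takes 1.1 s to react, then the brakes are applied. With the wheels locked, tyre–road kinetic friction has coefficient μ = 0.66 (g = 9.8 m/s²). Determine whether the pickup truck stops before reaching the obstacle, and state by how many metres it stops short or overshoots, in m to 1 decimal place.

36 mph × 0.44704 = 16.0934 m/s.
a = μg = 0.66 × 9.8 = 6.468 m/s².
Reaction distance = 16.0934 × 1.1 = 17.703 m.
Braking distance = v²/(2a) = 258.998 / 12.936 = 20.021 m.
Total stopping distance = 17.703 + 20.021 = 37.724 m, vs 30 m available — it cannot stop in time and overshoots by 37.724 − 30 = 7.724 m.

No — it overshoots by 7.7 m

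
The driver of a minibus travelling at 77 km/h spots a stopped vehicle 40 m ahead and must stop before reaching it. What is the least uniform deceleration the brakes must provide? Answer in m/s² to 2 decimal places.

77 km/h ÷ 3.6 = 21.3889 m/s.
v² = 2a·d ⇒ a = v²/(2d) = 21.3889² / (2 × 40.000) = 457.485 / 80.000 = 5.7186 m/s².

Required deceleration ≈ 5.72 m/s²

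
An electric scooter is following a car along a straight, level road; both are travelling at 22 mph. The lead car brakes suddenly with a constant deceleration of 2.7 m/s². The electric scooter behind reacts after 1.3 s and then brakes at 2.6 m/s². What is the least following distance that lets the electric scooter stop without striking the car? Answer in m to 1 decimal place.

Minimum gap ≈ 13.5 m

22 mph × 0.44704 = 9.8349 m/s.
Leader travels v²/(2a_L) = 96.725 / 5.400 = 17.912 m before stopping.
Follower covers v·t_r = 9.8349 × 1.3 = 12.785 m while reacting, then v²/(2a_F) = 96.725 / 5.200 = 18.601 m while braking, for a total of 12.785 + 18.601 = 31.386 m.
Since a_F ≤ a_L and the follower starts braking later, the follower is never slower than the leader, so the closest approach is when both have stopped.
Minimum gap = 31.386 − 17.912 = 13.474 m.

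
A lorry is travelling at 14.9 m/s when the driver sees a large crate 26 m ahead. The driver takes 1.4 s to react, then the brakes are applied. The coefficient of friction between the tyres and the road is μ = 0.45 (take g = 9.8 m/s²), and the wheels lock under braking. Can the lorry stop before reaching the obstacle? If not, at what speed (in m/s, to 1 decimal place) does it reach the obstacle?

a = μg = 0.45 × 9.8 = 4.410 m/s².
Reaction distance = 14.9000 × 1.4 = 20.860 m.
Braking distance needed to stop: v²/(2a) = 222.010 / 8.820 = 25.171 m, so total needed = 20.860 + 25.171 = 46.031 m > 26 m — it cannot stop.
Distance remaining when braking begins: 26 − 20.860 = 5.140 m.
v² = v₀² − 2a·d = 222.010 − 2 × 4.410 × 5.140 = 176.675 m²/s².
v = √176.675 = 13.292 m/s.

No — it strikes the obstacle at 13.3 m/s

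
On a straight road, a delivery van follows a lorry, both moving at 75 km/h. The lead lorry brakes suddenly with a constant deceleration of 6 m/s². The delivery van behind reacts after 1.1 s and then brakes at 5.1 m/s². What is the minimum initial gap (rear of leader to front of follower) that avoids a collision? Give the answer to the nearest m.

Minimum gap ≈ 29 m

75 km/h ÷ 3.6 = 20.8333 m/s.
Leader travels v²/(2a_L) = 434.026 / 12.000 = 36.169 m before stopping.
Follower covers v·t_r = 20.8333 × 1.1 = 22.917 m while reacting, then v²/(2a_F) = 434.026 / 10.200 = 42.552 m while braking, for a total of 22.917 + 42.552 = 65.469 m.
Since a_F ≤ a_L and the follower starts braking later, the follower is never slower than the leader, so the closest approach is when both have stopped.
Minimum gap = 65.469 − 36.169 = 29.300 m.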